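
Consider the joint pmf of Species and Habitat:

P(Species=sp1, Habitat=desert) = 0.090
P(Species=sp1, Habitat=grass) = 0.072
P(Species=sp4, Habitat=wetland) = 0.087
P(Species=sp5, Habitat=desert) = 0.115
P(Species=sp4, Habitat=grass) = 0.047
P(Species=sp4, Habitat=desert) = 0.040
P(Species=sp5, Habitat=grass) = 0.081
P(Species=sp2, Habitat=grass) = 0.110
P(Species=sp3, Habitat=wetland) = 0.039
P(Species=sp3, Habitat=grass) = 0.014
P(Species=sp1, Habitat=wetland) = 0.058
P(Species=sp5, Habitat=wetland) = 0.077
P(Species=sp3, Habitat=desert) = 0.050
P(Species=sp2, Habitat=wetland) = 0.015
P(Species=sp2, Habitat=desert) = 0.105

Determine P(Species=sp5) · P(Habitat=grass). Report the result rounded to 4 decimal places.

P(Species=sp5) = 0.081 + 0.077 + 0.115 = 0.273.
P(Habitat=grass) = 0.072 + 0.110 + 0.014 + 0.047 + 0.081 = 0.324.
Product: 0.273 × 0.324 = 0.0885.

0.0885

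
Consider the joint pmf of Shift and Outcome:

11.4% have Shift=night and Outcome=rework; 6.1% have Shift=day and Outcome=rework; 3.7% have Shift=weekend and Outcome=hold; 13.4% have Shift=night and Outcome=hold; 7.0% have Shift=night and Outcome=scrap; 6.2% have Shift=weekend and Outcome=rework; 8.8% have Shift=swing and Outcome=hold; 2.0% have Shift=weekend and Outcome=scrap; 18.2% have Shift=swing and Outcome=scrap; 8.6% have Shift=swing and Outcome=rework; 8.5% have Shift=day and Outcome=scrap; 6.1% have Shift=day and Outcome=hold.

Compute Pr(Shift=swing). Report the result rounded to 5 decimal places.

0.35600

P(Shift=swing) = 0.086 + 0.182 + 0.088 = 0.356.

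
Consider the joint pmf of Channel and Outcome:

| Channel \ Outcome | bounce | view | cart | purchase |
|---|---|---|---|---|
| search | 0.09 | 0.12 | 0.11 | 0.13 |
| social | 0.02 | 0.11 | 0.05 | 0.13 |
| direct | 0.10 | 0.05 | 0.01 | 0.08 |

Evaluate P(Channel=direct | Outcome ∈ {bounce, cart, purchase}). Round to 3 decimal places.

P(Outcome=bounce) = 0.09 + 0.02 + 0.10 = 0.21.
P(Outcome=cart) = 0.11 + 0.05 + 0.01 = 0.17.
P(Outcome=purchase) = 0.13 + 0.13 + 0.08 = 0.34.
P(Outcome ∈ {bounce, cart, purchase}) = 0.21 + 0.17 + 0.34 = 0.72; P(Channel=direct, Outcome ∈ {bounce, cart, purchase}) = 0.10 + 0.01 + 0.08 = 0.19.
P(Channel=direct | Outcome ∈ {bounce, cart, purchase}) = 0.19/0.72 = 0.264.

0.264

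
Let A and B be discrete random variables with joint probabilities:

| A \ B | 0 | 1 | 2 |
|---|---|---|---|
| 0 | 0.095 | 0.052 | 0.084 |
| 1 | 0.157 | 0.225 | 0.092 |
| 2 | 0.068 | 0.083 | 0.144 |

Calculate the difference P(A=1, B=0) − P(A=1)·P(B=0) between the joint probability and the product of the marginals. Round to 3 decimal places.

0.005

P(A=1) = 0.157 + 0.225 + 0.092 = 0.474.
P(B=0) = 0.095 + 0.157 + 0.068 = 0.320.
P(A=1, B=0) − P(A=1)P(B=0) = 0.157 − 0.474×0.320 = 0.005.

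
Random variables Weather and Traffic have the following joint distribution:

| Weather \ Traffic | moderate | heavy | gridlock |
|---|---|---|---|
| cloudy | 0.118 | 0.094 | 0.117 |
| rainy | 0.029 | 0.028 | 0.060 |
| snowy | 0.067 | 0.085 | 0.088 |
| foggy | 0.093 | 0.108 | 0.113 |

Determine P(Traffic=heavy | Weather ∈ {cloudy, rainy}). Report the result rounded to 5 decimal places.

0.27354

P(Weather=cloudy) = 0.118 + 0.094 + 0.117 = 0.329.
P(Weather=rainy) = 0.029 + 0.028 + 0.060 = 0.117.
P(Weather ∈ {cloudy, rainy}) = 0.329 + 0.117 = 0.446; P(Traffic=heavy, Weather ∈ {cloudy, rainy}) = 0.094 + 0.028 = 0.122.
P(Traffic=heavy | Weather ∈ {cloudy, rainy}) = 0.122/0.446 = 0.27354.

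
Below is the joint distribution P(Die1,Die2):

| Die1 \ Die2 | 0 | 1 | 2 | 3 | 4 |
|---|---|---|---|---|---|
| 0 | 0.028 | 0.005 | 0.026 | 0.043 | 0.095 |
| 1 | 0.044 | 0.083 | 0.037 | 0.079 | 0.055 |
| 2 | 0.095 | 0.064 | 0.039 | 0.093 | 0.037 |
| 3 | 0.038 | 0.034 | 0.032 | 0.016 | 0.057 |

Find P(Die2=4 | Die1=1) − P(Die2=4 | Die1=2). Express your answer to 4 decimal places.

P(Die1=1) = 0.044 + 0.083 + 0.037 + 0.079 + 0.055 = 0.298; P(Die2=4 | Die1=1) = 0.055/0.298 = 0.18456.
P(Die1=2) = 0.095 + 0.064 + 0.039 + 0.093 + 0.037 = 0.328; P(Die2=4 | Die1=2) = 0.037/0.328 = 0.11280.
Difference = 0.0718.

0.0718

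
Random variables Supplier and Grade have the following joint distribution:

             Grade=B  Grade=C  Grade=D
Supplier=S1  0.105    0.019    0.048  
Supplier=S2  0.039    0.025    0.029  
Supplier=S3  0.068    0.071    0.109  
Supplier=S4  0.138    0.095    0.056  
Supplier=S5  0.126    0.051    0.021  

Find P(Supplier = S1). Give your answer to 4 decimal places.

0.1720

P(Supplier=S1) = 0.105 + 0.019 + 0.048 = 0.172.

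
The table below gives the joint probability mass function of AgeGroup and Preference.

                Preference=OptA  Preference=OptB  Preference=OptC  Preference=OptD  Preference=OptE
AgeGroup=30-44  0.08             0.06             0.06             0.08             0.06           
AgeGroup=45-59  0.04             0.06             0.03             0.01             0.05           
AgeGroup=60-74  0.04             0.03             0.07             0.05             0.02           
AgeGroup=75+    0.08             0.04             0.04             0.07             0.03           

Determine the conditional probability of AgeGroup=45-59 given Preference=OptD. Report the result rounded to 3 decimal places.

P(Preference=OptD) = 0.08 + 0.01 + 0.05 + 0.07 = 0.21.
P(AgeGroup=45-59 | Preference=OptD) = 0.01/0.21 = 0.048.

0.048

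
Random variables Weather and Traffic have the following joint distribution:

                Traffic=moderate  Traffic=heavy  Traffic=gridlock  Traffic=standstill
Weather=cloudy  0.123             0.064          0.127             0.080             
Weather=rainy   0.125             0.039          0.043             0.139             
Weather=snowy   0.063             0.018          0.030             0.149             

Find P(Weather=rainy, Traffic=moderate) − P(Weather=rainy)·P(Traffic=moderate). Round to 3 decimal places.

0.017

P(Weather=rainy) = 0.125 + 0.039 + 0.043 + 0.139 = 0.346.
P(Traffic=moderate) = 0.123 + 0.125 + 0.063 = 0.311.
P(Weather=rainy, Traffic=moderate) − P(Weather=rainy)P(Traffic=moderate) = 0.125 − 0.346×0.311 = 0.017.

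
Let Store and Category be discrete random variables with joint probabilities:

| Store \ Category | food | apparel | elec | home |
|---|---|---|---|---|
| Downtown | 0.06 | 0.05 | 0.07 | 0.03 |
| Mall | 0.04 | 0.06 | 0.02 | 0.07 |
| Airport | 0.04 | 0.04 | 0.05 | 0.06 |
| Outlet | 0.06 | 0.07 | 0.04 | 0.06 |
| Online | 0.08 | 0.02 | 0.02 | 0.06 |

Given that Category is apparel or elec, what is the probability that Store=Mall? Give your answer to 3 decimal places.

P(Category=apparel) = 0.05 + 0.06 + 0.04 + 0.07 + 0.02 = 0.24.
P(Category=elec) = 0.07 + 0.02 + 0.05 + 0.04 + 0.02 = 0.20.
P(Category ∈ {apparel, elec}) = 0.24 + 0.20 = 0.44; P(Store=Mall, Category ∈ {apparel, elec}) = 0.06 + 0.02 = 0.08.
P(Store=Mall | Category ∈ {apparel, elec}) = 0.08/0.44 = 0.182.

0.182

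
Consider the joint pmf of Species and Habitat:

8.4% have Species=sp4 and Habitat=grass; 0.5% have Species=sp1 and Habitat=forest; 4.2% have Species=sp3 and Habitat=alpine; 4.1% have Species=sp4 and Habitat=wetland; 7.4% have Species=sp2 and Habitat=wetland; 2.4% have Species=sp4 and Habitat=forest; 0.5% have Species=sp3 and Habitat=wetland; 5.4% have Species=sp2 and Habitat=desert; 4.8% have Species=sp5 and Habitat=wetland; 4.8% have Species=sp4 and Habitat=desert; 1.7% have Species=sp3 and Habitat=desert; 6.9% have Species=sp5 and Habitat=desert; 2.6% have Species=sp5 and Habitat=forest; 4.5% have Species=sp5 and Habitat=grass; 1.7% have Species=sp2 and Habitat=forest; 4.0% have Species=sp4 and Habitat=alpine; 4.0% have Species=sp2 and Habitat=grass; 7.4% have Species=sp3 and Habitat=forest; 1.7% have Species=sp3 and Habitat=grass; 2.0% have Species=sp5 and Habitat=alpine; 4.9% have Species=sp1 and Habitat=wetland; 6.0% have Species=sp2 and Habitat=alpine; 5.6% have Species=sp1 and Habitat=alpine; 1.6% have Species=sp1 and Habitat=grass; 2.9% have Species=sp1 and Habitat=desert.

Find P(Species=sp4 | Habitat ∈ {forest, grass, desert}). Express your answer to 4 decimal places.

P(Habitat=forest) = 0.005 + 0.017 + 0.074 + 0.024 + 0.026 = 0.146.
P(Habitat=grass) = 0.016 + 0.040 + 0.017 + 0.084 + 0.045 = 0.202.
P(Habitat=desert) = 0.029 + 0.054 + 0.017 + 0.048 + 0.069 = 0.217.
P(Habitat ∈ {forest, grass, desert}) = 0.146 + 0.202 + 0.217 = 0.565; P(Species=sp4, Habitat ∈ {forest, grass, desert}) = 0.024 + 0.084 + 0.048 = 0.156.
P(Species=sp4 | Habitat ∈ {forest, grass, desert}) = 0.156/0.565 = 0.2761.

0.2761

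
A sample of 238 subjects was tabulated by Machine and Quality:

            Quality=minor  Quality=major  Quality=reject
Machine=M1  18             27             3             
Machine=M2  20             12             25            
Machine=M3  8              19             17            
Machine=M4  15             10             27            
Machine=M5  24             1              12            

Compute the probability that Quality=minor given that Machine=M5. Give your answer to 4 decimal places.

Total with Machine=M5: 24 + 1 + 12 = 37.
P(Quality=minor | Machine=M5) = 24/37 = 0.6486.

0.6486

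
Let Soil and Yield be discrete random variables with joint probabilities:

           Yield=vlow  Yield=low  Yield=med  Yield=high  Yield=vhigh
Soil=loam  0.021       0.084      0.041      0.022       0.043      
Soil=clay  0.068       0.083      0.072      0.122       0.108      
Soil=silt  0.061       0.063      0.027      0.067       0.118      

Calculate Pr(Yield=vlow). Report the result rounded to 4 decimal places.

0.1500

P(Yield=vlow) = 0.021 + 0.068 + 0.061 = 0.150.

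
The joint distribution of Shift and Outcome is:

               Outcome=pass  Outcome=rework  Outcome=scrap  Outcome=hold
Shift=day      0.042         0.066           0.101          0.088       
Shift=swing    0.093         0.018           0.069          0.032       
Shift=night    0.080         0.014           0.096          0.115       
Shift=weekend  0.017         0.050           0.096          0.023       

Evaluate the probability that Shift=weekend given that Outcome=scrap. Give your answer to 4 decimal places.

P(Outcome=scrap) = 0.101 + 0.069 + 0.096 + 0.096 = 0.362.
P(Shift=weekend | Outcome=scrap) = 0.096/0.362 = 0.2652.

0.2652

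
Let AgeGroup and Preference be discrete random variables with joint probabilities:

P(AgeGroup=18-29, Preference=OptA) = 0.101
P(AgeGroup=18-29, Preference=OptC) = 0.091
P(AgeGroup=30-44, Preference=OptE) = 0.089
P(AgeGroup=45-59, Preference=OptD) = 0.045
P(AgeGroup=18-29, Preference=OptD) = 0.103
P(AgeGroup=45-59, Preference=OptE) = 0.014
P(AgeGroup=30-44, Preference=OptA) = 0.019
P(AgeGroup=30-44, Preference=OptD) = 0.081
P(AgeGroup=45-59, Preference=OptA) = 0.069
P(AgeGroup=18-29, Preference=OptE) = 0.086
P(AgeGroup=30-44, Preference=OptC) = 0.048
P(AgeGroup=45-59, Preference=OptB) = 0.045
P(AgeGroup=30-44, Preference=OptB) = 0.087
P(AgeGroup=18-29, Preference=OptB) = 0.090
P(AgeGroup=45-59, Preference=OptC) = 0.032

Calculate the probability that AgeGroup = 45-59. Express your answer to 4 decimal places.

P(AgeGroup=45-59) = 0.069 + 0.045 + 0.032 + 0.045 + 0.014 = 0.205.

0.2050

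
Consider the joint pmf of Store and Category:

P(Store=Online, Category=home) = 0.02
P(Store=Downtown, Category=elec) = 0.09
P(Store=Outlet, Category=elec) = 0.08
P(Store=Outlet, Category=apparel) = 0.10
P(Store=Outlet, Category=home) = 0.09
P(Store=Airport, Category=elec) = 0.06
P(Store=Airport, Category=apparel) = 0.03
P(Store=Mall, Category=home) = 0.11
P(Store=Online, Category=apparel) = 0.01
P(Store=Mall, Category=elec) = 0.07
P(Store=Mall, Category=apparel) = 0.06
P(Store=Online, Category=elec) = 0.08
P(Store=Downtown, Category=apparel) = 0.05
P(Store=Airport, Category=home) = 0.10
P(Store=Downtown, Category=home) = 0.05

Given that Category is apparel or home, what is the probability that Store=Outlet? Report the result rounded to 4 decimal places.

0.3065

P(Category=apparel) = 0.05 + 0.06 + 0.03 + 0.10 + 0.01 = 0.25.
P(Category=home) = 0.05 + 0.11 + 0.10 + 0.09 + 0.02 = 0.37.
P(Category ∈ {apparel, home}) = 0.25 + 0.37 = 0.62; P(Store=Outlet, Category ∈ {apparel, home}) = 0.10 + 0.09 = 0.19.
P(Store=Outlet | Category ∈ {apparel, home}) = 0.19/0.62 = 0.3065.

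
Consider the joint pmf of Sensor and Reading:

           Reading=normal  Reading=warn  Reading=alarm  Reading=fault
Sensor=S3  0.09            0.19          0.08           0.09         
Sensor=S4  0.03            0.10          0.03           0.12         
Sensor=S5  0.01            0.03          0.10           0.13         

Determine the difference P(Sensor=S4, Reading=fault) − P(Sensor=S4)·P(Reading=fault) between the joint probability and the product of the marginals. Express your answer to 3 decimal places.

0.025

P(Sensor=S4) = 0.03 + 0.10 + 0.03 + 0.12 = 0.28.
P(Reading=fault) = 0.09 + 0.12 + 0.13 = 0.34.
P(Sensor=S4, Reading=fault) − P(Sensor=S4)P(Reading=fault) = 0.12 − 0.28×0.34 = 0.025.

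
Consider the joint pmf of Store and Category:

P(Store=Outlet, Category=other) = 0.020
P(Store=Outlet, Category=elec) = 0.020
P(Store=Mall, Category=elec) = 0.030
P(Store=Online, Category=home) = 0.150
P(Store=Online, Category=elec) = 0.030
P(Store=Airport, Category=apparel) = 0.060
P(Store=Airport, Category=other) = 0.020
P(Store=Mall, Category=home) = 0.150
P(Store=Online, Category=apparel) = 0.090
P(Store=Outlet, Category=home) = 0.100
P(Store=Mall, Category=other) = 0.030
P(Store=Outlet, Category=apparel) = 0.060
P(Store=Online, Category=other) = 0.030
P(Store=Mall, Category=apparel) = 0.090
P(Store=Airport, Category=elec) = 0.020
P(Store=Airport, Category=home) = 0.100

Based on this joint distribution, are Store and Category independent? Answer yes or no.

yes

Every cell satisfies P(Store,Category) = P(Store)·P(Category). For instance P(Store=Mall) = 0.300, P(Category=other) = 0.100, and 0.300×0.100 = 0.030 matches the joint entry. So Store and Category are independent.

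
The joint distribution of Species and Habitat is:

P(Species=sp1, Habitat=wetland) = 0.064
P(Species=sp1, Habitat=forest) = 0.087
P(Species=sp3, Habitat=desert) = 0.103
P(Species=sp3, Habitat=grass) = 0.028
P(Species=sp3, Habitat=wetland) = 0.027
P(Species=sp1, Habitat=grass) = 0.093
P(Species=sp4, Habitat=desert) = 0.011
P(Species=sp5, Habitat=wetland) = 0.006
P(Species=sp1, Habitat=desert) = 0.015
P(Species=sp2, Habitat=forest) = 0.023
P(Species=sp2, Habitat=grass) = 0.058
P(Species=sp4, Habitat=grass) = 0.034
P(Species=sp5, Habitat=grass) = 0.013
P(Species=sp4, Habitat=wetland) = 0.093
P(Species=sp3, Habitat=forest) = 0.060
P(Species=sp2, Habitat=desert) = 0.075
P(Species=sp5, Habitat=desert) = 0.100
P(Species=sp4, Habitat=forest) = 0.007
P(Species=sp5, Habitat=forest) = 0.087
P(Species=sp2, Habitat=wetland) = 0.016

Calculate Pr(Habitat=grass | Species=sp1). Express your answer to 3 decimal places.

P(Species=sp1) = 0.087 + 0.093 + 0.064 + 0.015 = 0.259.
P(Habitat=grass | Species=sp1) = 0.093/0.259 = 0.359.

0.359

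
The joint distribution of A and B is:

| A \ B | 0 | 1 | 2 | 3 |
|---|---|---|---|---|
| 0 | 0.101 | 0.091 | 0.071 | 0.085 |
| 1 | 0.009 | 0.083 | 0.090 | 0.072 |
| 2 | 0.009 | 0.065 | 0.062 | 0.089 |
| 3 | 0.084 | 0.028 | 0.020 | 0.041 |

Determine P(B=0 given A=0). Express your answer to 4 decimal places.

P(A=0) = 0.101 + 0.091 + 0.071 + 0.085 = 0.348.
P(B=0 | A=0) = 0.101/0.348 = 0.2902.

0.2902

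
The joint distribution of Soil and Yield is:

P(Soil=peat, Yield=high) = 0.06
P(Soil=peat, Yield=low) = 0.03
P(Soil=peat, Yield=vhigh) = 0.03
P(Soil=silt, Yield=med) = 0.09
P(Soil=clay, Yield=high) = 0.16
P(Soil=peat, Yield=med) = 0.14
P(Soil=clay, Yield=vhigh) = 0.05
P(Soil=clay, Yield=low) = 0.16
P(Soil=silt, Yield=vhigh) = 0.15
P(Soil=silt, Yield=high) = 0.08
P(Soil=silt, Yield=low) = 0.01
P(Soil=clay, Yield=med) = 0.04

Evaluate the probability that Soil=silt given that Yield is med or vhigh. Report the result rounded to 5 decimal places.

P(Yield=med) = 0.04 + 0.09 + 0.14 = 0.27.
P(Yield=vhigh) = 0.05 + 0.15 + 0.03 = 0.23.
P(Yield ∈ {med, vhigh}) = 0.27 + 0.23 = 0.50; P(Soil=silt, Yield ∈ {med, vhigh}) = 0.09 + 0.15 = 0.24.
P(Soil=silt | Yield ∈ {med, vhigh}) = 0.24/0.50 = 0.48000.

0.48000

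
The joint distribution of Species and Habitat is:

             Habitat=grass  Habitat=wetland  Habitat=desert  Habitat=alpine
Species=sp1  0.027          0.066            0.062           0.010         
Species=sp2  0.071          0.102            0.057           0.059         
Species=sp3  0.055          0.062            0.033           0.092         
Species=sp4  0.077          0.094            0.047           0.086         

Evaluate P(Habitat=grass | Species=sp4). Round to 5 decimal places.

P(Species=sp4) = 0.077 + 0.094 + 0.047 + 0.086 = 0.304.
P(Habitat=grass | Species=sp4) = 0.077/0.304 = 0.25329.

0.25329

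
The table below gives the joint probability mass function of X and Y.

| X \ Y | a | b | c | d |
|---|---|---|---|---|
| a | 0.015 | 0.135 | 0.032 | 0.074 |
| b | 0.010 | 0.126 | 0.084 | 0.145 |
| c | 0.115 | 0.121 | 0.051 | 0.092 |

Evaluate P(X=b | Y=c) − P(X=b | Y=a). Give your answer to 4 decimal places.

0.4316

P(Y=c) = 0.032 + 0.084 + 0.051 = 0.167; P(X=b | Y=c) = 0.084/0.167 = 0.50299.
P(Y=a) = 0.015 + 0.010 + 0.115 = 0.140; P(X=b | Y=a) = 0.010/0.140 = 0.07143.
Difference = 0.4316.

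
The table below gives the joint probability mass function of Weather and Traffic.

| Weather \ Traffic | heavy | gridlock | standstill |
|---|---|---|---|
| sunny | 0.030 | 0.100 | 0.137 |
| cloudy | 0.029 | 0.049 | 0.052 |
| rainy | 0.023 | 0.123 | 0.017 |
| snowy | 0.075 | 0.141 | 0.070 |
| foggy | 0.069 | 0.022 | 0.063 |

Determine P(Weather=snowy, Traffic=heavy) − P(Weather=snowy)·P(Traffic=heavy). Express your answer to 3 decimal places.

P(Weather=snowy) = 0.075 + 0.141 + 0.070 = 0.286.
P(Traffic=heavy) = 0.030 + 0.029 + 0.023 + 0.075 + 0.069 = 0.226.
P(Weather=snowy, Traffic=heavy) − P(Weather=snowy)P(Traffic=heavy) = 0.075 − 0.286×0.226 = 0.010.

0.010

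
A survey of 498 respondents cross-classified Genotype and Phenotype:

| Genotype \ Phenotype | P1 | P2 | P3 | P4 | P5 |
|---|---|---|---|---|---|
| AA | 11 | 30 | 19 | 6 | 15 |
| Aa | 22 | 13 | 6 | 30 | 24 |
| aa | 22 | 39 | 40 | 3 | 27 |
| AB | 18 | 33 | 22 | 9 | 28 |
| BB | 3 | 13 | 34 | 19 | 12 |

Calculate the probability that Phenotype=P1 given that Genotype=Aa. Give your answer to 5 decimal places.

0.23158

Total with Genotype=Aa: 22 + 13 + 6 + 30 + 24 = 95.
P(Phenotype=P1 | Genotype=Aa) = 22/95 = 0.23158.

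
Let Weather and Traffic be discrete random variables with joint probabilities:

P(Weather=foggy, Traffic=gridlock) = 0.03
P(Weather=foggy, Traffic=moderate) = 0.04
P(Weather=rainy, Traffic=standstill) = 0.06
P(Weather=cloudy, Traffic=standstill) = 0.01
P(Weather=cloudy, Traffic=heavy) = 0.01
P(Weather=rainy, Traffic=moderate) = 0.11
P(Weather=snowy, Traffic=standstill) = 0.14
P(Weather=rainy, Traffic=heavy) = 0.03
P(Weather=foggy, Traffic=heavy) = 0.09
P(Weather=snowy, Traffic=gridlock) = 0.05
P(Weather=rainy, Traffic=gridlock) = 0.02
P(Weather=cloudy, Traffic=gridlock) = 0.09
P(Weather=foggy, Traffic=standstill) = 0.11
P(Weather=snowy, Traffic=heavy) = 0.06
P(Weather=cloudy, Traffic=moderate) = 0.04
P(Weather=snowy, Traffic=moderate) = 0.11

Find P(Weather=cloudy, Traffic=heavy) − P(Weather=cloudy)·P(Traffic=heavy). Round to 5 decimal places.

-0.01850

P(Weather=cloudy) = 0.04 + 0.01 + 0.09 + 0.01 = 0.15.
P(Traffic=heavy) = 0.01 + 0.03 + 0.06 + 0.09 = 0.19.
P(Weather=cloudy, Traffic=heavy) − P(Weather=cloudy)P(Traffic=heavy) = 0.01 − 0.15×0.19 = -0.01850.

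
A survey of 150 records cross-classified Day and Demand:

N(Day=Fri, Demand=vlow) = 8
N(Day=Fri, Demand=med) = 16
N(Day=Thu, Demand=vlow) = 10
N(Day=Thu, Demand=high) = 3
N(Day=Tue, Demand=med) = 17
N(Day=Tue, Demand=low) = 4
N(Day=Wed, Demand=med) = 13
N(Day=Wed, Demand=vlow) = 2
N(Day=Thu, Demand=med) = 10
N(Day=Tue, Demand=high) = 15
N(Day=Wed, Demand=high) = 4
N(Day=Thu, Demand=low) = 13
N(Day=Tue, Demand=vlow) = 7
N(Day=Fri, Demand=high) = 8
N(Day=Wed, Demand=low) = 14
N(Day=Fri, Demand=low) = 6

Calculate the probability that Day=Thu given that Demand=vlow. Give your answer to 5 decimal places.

0.37037

Total with Demand=vlow: 7 + 2 + 10 + 8 = 27.
P(Day=Thu | Demand=vlow) = 10/27 = 0.37037.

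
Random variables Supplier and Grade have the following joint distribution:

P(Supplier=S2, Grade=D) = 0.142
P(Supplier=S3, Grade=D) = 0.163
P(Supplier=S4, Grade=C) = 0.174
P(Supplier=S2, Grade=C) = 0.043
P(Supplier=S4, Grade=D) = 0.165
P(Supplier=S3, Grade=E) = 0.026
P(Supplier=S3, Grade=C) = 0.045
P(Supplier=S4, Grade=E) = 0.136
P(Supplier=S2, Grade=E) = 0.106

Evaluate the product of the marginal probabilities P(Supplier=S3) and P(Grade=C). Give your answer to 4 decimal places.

P(Supplier=S3) = 0.045 + 0.163 + 0.026 = 0.234.
P(Grade=C) = 0.043 + 0.045 + 0.174 = 0.262.
Product: 0.234 × 0.262 = 0.0613.

0.0613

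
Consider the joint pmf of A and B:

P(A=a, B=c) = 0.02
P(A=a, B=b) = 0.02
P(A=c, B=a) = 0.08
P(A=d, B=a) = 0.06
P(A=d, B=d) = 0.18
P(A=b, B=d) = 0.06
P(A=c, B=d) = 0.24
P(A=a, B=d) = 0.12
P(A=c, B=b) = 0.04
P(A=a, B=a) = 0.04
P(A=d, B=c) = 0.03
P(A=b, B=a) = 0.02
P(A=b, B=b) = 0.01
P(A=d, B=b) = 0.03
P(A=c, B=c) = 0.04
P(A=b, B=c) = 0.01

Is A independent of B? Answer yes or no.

yes

Every cell satisfies P(A,B) = P(A)·P(B). For instance P(A=d) = 0.30, P(B=a) = 0.20, and 0.30×0.20 = 0.06 matches the joint entry. So A and B are independent.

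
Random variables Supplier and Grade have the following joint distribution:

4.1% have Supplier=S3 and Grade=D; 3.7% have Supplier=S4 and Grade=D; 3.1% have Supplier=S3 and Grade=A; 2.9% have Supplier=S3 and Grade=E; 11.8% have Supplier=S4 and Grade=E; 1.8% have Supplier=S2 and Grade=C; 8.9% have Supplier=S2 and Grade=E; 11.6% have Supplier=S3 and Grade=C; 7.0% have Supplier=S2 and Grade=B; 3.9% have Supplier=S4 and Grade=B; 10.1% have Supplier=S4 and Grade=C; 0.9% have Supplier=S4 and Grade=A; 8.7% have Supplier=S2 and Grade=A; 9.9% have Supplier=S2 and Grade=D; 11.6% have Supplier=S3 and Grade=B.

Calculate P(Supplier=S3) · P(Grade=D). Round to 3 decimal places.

P(Supplier=S3) = 0.031 + 0.116 + 0.116 + 0.041 + 0.029 = 0.333.
P(Grade=D) = 0.099 + 0.041 + 0.037 = 0.177.
Product: 0.333 × 0.177 = 0.059.

0.059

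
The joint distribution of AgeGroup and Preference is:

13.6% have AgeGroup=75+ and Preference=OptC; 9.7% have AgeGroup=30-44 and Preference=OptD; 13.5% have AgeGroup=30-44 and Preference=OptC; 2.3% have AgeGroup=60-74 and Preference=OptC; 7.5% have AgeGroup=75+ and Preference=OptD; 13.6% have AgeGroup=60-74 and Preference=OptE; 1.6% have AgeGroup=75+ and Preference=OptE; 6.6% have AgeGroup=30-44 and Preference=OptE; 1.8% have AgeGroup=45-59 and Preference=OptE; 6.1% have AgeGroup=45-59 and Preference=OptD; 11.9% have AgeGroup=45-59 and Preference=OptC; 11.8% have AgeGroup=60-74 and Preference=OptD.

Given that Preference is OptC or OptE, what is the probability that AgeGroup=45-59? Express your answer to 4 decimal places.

P(Preference=OptC) = 0.135 + 0.119 + 0.023 + 0.136 = 0.413.
P(Preference=OptE) = 0.066 + 0.018 + 0.136 + 0.016 = 0.236.
P(Preference ∈ {OptC, OptE}) = 0.413 + 0.236 = 0.649; P(AgeGroup=45-59, Preference ∈ {OptC, OptE}) = 0.119 + 0.018 = 0.137.
P(AgeGroup=45-59 | Preference ∈ {OptC, OptE}) = 0.137/0.649 = 0.2111.

0.2111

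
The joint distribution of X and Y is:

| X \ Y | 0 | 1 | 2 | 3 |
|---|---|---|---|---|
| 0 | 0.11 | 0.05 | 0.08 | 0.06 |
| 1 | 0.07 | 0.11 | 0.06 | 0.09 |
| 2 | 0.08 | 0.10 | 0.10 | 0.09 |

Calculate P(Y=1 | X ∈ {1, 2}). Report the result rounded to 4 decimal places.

0.3000

P(X=1) = 0.07 + 0.11 + 0.06 + 0.09 = 0.33.
P(X=2) = 0.08 + 0.10 + 0.10 + 0.09 = 0.37.
P(X ∈ {1, 2}) = 0.33 + 0.37 = 0.70; P(Y=1, X ∈ {1, 2}) = 0.11 + 0.10 = 0.21.
P(Y=1 | X ∈ {1, 2}) = 0.21/0.70 = 0.3000.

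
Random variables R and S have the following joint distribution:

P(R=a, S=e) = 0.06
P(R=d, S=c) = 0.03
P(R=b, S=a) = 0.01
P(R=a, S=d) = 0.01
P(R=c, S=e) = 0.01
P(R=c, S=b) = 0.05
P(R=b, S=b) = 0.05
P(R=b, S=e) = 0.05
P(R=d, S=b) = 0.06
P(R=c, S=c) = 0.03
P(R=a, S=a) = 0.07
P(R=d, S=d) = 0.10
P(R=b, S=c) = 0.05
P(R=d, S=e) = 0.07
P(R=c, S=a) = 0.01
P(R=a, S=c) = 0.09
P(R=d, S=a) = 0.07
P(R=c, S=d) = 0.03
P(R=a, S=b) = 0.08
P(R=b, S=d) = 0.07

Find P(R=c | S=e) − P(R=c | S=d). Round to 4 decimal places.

-0.0902

P(S=e) = 0.06 + 0.05 + 0.01 + 0.07 = 0.19; P(R=c | S=e) = 0.01/0.19 = 0.05263.
P(S=d) = 0.01 + 0.07 + 0.03 + 0.10 = 0.21; P(R=c | S=d) = 0.03/0.21 = 0.14286.
Difference = -0.0902.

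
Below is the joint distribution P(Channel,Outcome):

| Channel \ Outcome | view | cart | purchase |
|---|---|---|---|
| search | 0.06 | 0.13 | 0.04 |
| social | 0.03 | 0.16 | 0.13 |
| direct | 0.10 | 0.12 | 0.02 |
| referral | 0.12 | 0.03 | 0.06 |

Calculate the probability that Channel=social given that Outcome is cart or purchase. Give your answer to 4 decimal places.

0.4203

P(Outcome=cart) = 0.13 + 0.16 + 0.12 + 0.03 = 0.44.
P(Outcome=purchase) = 0.04 + 0.13 + 0.02 + 0.06 = 0.25.
P(Outcome ∈ {cart, purchase}) = 0.44 + 0.25 = 0.69; P(Channel=social, Outcome ∈ {cart, purchase}) = 0.16 + 0.13 = 0.29.
P(Channel=social | Outcome ∈ {cart, purchase}) = 0.29/0.69 = 0.4203.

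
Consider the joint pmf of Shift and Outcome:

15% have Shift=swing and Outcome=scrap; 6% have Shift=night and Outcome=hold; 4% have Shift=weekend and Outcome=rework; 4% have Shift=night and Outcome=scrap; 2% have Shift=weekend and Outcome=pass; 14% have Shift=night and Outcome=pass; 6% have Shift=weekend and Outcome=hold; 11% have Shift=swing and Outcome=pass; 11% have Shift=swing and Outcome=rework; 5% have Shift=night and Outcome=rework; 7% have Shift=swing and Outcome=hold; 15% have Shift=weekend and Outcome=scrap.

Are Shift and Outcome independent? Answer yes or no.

no

P(Shift=night) = 0.29 and P(Outcome=pass) = 0.27, so their product is 0.0783, but P(Shift=night, Outcome=pass) = 0.14. Since these differ, Shift and Outcome are not independent.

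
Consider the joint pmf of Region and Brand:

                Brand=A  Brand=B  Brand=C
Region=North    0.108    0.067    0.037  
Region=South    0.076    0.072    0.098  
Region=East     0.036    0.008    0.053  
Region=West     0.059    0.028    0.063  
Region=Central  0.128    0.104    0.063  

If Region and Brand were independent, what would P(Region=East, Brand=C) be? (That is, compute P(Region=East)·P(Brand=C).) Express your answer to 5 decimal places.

P(Region=East) = 0.036 + 0.008 + 0.053 = 0.097.
P(Brand=C) = 0.037 + 0.098 + 0.053 + 0.063 + 0.063 = 0.314.
Product: 0.097 × 0.314 = 0.03046.

0.03046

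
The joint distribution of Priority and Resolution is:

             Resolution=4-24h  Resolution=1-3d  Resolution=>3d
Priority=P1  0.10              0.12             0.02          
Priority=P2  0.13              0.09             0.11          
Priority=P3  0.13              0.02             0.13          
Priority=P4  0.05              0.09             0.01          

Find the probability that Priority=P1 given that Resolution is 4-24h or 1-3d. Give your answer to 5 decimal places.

0.30137

P(Resolution=4-24h) = 0.10 + 0.13 + 0.13 + 0.05 = 0.41.
P(Resolution=1-3d) = 0.12 + 0.09 + 0.02 + 0.09 = 0.32.
P(Resolution ∈ {4-24h, 1-3d}) = 0.41 + 0.32 = 0.73; P(Priority=P1, Resolution ∈ {4-24h, 1-3d}) = 0.10 + 0.12 = 0.22.
P(Priority=P1 | Resolution ∈ {4-24h, 1-3d}) = 0.22/0.73 = 0.30137.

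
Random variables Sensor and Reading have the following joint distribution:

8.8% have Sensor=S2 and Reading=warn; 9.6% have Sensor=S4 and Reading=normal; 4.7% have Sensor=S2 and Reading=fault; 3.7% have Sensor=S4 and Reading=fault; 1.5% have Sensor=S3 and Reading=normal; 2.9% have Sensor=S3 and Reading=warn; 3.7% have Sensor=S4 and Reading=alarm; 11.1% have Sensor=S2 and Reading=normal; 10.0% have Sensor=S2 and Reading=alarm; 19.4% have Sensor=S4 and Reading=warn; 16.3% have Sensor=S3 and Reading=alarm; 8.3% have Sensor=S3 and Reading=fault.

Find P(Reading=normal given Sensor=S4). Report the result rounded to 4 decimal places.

P(Sensor=S4) = 0.096 + 0.194 + 0.037 + 0.037 = 0.364.
P(Reading=normal | Sensor=S4) = 0.096/0.364 = 0.2637.

0.2637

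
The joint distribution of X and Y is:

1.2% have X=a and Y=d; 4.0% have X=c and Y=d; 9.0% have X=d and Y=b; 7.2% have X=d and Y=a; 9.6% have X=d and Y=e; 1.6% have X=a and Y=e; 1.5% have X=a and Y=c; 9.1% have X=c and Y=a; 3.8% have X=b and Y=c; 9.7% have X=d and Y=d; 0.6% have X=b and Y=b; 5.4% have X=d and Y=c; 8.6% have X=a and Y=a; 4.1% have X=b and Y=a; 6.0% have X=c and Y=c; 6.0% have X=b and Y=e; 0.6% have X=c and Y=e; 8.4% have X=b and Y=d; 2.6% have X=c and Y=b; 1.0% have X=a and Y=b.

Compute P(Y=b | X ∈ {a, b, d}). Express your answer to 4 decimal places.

P(X=a) = 0.086 + 0.010 + 0.015 + 0.012 + 0.016 = 0.139.
P(X=b) = 0.041 + 0.006 + 0.038 + 0.084 + 0.060 = 0.229.
P(X=d) = 0.072 + 0.090 + 0.054 + 0.097 + 0.096 = 0.409.
P(X ∈ {a, b, d}) = 0.139 + 0.229 + 0.409 = 0.777; P(Y=b, X ∈ {a, b, d}) = 0.010 + 0.006 + 0.090 = 0.106.
P(Y=b | X ∈ {a, b, d}) = 0.106/0.777 = 0.1364.

0.1364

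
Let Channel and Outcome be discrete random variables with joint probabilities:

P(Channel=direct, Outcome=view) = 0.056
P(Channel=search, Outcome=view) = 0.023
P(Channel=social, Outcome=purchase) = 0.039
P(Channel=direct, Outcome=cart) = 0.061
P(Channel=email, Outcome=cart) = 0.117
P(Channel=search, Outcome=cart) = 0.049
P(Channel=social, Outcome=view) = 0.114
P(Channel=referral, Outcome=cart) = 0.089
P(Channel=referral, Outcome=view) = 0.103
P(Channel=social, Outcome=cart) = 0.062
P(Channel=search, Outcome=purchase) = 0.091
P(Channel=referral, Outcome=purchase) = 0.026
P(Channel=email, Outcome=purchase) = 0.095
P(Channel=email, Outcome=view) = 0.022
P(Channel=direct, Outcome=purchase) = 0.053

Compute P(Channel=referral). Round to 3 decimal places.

P(Channel=referral) = 0.103 + 0.089 + 0.026 = 0.218.

0.218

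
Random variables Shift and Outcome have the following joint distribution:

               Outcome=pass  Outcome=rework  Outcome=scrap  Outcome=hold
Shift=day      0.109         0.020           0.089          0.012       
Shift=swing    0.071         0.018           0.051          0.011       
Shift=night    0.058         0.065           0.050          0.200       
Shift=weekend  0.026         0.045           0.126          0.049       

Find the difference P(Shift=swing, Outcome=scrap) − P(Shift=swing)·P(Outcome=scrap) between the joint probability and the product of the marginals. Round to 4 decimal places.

P(Shift=swing) = 0.071 + 0.018 + 0.051 + 0.011 = 0.151.
P(Outcome=scrap) = 0.089 + 0.051 + 0.050 + 0.126 = 0.316.
P(Shift=swing, Outcome=scrap) − P(Shift=swing)P(Outcome=scrap) = 0.051 − 0.151×0.316 = 0.0033.

0.0033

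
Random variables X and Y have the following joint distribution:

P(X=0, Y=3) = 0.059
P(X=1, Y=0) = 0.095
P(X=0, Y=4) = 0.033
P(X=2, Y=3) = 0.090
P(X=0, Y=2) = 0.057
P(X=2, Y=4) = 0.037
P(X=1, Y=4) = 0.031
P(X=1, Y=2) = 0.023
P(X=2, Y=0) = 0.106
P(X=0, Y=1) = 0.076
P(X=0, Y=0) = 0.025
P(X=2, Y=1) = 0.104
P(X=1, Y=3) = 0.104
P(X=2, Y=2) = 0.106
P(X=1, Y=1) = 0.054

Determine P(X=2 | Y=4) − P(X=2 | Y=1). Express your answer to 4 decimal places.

P(Y=4) = 0.033 + 0.031 + 0.037 = 0.101; P(X=2 | Y=4) = 0.037/0.101 = 0.36634.
P(Y=1) = 0.076 + 0.054 + 0.104 = 0.234; P(X=2 | Y=1) = 0.104/0.234 = 0.44444.
Difference = -0.0781.

-0.0781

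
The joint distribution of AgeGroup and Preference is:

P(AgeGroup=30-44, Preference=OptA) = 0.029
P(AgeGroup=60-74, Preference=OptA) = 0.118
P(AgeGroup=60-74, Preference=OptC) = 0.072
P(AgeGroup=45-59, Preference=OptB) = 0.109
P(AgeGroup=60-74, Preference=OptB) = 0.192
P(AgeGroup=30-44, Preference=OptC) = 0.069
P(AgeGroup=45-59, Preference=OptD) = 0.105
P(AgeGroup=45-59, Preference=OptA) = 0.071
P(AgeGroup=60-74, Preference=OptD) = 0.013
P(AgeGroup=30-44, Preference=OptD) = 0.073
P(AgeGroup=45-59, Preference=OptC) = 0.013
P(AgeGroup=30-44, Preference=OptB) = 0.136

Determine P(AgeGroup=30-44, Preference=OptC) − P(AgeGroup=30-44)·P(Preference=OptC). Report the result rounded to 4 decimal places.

P(AgeGroup=30-44) = 0.029 + 0.136 + 0.069 + 0.073 = 0.307.
P(Preference=OptC) = 0.069 + 0.013 + 0.072 = 0.154.
P(AgeGroup=30-44, Preference=OptC) − P(AgeGroup=30-44)P(Preference=OptC) = 0.069 − 0.307×0.154 = 0.0217.

0.0217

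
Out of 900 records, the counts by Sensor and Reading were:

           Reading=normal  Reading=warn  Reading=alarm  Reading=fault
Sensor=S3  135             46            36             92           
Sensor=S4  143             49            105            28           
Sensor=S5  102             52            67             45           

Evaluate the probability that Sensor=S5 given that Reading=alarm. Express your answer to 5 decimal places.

0.32212

Total with Reading=alarm: 36 + 105 + 67 = 208.
P(Sensor=S5 | Reading=alarm) = 67/208 = 0.32212.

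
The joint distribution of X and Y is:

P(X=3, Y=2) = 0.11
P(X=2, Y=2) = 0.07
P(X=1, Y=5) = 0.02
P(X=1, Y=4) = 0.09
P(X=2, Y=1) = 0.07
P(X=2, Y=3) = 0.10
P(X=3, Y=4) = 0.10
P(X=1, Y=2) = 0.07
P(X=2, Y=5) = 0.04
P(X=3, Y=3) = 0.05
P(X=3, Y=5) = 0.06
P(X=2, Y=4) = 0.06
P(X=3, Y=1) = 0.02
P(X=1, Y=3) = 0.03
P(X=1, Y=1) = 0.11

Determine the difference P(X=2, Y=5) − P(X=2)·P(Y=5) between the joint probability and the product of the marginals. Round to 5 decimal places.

-0.00080

P(X=2) = 0.07 + 0.07 + 0.10 + 0.06 + 0.04 = 0.34.
P(Y=5) = 0.02 + 0.04 + 0.06 = 0.12.
P(X=2, Y=5) − P(X=2)P(Y=5) = 0.04 − 0.34×0.12 = -0.00080.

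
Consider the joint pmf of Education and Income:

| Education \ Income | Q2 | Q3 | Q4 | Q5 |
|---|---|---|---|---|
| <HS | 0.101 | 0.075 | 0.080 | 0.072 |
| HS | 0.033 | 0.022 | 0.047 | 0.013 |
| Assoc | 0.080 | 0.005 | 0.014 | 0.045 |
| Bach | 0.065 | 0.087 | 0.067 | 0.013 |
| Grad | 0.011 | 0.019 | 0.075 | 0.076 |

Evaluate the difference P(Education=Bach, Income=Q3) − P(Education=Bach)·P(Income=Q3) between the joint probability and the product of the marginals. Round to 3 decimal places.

P(Education=Bach) = 0.065 + 0.087 + 0.067 + 0.013 = 0.232.
P(Income=Q3) = 0.075 + 0.022 + 0.005 + 0.087 + 0.019 = 0.208.
P(Education=Bach, Income=Q3) − P(Education=Bach)P(Income=Q3) = 0.087 − 0.232×0.208 = 0.039.

0.039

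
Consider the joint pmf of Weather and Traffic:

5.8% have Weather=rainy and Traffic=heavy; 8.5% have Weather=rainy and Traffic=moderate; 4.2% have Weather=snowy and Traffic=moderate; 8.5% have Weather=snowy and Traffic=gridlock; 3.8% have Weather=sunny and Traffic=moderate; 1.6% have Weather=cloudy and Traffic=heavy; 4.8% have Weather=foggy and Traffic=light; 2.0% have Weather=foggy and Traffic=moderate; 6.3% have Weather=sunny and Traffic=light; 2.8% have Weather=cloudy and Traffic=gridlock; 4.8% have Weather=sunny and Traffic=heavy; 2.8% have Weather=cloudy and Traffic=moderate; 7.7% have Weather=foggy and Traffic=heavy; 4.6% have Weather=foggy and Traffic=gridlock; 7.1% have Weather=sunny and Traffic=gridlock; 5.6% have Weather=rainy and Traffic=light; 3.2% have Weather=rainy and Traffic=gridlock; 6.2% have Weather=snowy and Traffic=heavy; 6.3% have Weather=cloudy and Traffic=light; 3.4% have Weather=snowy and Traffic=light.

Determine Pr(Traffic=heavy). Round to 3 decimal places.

P(Traffic=heavy) = 0.048 + 0.016 + 0.058 + 0.062 + 0.077 = 0.261.

0.261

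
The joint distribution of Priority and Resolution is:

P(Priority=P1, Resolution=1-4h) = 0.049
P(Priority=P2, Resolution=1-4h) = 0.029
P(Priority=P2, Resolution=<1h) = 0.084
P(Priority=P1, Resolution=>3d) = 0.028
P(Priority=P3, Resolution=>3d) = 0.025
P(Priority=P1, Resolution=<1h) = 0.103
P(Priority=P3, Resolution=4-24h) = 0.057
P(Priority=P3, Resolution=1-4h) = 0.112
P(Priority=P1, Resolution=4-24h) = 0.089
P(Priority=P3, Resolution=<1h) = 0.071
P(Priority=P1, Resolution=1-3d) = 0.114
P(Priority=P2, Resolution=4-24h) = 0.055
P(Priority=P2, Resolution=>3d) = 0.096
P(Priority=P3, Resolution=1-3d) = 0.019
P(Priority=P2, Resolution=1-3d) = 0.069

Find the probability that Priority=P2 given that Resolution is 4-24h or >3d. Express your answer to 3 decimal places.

0.431

P(Resolution=4-24h) = 0.089 + 0.055 + 0.057 = 0.201.
P(Resolution=>3d) = 0.028 + 0.096 + 0.025 = 0.149.
P(Resolution ∈ {4-24h, >3d}) = 0.201 + 0.149 = 0.350; P(Priority=P2, Resolution ∈ {4-24h, >3d}) = 0.055 + 0.096 = 0.151.
P(Priority=P2 | Resolution ∈ {4-24h, >3d}) = 0.151/0.350 = 0.431.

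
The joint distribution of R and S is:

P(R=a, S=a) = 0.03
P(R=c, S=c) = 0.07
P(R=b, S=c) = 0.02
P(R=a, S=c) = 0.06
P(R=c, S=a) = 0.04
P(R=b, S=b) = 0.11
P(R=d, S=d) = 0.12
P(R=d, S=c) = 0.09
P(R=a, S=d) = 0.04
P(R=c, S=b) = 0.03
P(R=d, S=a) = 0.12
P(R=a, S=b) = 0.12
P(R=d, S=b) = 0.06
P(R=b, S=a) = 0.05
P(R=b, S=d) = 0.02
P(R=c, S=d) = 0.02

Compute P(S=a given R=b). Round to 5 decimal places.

0.25000

P(R=b) = 0.05 + 0.11 + 0.02 + 0.02 = 0.20.
P(S=a | R=b) = 0.05/0.20 = 0.25000.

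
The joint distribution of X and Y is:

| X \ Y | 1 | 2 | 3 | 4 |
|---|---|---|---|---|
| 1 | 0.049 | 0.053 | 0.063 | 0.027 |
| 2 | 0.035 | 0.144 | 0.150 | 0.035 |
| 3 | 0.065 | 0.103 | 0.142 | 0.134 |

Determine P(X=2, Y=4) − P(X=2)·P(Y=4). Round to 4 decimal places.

-0.0363

P(X=2) = 0.035 + 0.144 + 0.150 + 0.035 = 0.364.
P(Y=4) = 0.027 + 0.035 + 0.134 = 0.196.
P(X=2, Y=4) − P(X=2)P(Y=4) = 0.035 − 0.364×0.196 = -0.0363.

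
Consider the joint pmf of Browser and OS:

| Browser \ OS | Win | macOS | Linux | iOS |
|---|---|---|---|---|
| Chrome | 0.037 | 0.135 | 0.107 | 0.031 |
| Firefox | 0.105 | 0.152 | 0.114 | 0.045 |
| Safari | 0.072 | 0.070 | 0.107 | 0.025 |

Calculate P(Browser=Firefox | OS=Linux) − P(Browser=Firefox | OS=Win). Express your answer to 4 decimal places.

P(OS=Linux) = 0.107 + 0.114 + 0.107 = 0.328; P(Browser=Firefox | OS=Linux) = 0.114/0.328 = 0.34756.
P(OS=Win) = 0.037 + 0.105 + 0.072 = 0.214; P(Browser=Firefox | OS=Win) = 0.105/0.214 = 0.49065.
Difference = -0.1431.

-0.1431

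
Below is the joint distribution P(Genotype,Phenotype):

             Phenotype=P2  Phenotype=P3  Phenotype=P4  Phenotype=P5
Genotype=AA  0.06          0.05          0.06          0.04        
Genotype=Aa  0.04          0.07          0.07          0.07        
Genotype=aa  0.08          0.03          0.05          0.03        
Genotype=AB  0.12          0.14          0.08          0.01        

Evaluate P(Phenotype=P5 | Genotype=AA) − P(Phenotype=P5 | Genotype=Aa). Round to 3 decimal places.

P(Genotype=AA) = 0.06 + 0.05 + 0.06 + 0.04 = 0.21; P(Phenotype=P5 | Genotype=AA) = 0.04/0.21 = 0.1905.
P(Genotype=Aa) = 0.04 + 0.07 + 0.07 + 0.07 = 0.25; P(Phenotype=P5 | Genotype=Aa) = 0.07/0.25 = 0.2800.
Difference = -0.090.

-0.090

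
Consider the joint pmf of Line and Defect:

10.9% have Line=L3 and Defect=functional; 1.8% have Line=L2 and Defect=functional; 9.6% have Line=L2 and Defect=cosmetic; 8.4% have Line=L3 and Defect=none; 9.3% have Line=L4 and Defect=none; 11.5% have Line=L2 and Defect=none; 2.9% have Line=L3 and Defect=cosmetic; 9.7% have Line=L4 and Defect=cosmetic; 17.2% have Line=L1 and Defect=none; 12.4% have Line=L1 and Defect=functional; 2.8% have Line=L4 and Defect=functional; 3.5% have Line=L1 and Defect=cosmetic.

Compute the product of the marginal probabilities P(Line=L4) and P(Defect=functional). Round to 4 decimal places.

0.0608

P(Line=L4) = 0.093 + 0.097 + 0.028 = 0.218.
P(Defect=functional) = 0.124 + 0.018 + 0.109 + 0.028 = 0.279.
Product: 0.218 × 0.279 = 0.0608.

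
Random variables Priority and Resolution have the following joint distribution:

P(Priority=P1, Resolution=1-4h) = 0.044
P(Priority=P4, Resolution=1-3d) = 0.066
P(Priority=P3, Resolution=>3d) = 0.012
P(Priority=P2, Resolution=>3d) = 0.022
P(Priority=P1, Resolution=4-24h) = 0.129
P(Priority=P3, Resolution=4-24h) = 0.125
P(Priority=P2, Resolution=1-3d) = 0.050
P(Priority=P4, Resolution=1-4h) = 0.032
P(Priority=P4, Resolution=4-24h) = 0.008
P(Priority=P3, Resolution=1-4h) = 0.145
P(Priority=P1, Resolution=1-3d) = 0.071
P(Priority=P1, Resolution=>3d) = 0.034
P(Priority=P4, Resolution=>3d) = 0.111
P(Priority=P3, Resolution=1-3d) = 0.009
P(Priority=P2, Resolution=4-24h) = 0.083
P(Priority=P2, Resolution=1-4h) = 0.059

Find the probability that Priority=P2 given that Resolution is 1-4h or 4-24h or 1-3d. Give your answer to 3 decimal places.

0.234

P(Resolution=1-4h) = 0.044 + 0.059 + 0.145 + 0.032 = 0.280.
P(Resolution=4-24h) = 0.129 + 0.083 + 0.125 + 0.008 = 0.345.
P(Resolution=1-3d) = 0.071 + 0.050 + 0.009 + 0.066 = 0.196.
P(Resolution ∈ {1-4h, 4-24h, 1-3d}) = 0.280 + 0.345 + 0.196 = 0.821; P(Priority=P2, Resolution ∈ {1-4h, 4-24h, 1-3d}) = 0.059 + 0.083 + 0.050 = 0.192.
P(Priority=P2 | Resolution ∈ {1-4h, 4-24h, 1-3d}) = 0.192/0.821 = 0.234.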